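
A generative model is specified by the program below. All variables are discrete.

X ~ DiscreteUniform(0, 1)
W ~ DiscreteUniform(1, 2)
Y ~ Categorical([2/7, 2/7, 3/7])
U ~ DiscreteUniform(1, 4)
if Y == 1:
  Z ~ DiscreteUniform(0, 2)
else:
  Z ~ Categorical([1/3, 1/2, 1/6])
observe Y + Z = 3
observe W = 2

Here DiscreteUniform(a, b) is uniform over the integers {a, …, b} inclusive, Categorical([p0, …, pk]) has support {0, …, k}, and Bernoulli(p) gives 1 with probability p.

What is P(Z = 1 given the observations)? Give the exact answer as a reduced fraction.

Enumerate traces; 16 have nonzero weight after conditioning:
  (X=0, W=2, Y=1, U=1, Z=2) weight 1/168
  (X=0, W=2, Y=1, U=2, Z=2) weight 1/168
  (X=0, W=2, Y=1, U=3, Z=2) weight 1/168
  (X=0, W=2, Y=1, U=4, Z=2) weight 1/168
  (X=0, W=2, Y=2, U=1, Z=1) weight 3/224
  (X=0, W=2, Y=2, U=2, Z=1) weight 3/224
  (X=0, W=2, Y=2, U=3, Z=1) weight 3/224
  (X=0, W=2, Y=2, U=4, Z=1) weight 3/224
  … 8 more
Group by Z:
  weight(Z=1) = 3/28
  weight(Z=2) = 1/21
Total weight = 3/28 + 1/21 = 13/84
P(Z=1 | obs) = 3/28 / 13/84 = 9/13
P(Z=2 | obs) = 1/21 / 13/84 = 4/13

P(Z = 1 | obs) = 9/13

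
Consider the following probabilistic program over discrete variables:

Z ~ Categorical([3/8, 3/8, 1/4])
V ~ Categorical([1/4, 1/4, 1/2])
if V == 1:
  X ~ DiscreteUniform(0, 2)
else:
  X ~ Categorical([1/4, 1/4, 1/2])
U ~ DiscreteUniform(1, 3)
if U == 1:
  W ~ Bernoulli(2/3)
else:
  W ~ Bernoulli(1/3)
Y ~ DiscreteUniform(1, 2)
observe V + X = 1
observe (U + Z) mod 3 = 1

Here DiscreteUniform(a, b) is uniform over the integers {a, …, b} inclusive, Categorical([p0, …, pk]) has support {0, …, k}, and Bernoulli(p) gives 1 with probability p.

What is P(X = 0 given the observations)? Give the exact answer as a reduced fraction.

P(X = 0 | obs) = 4/7

Enumerate traces; 24 have nonzero weight after conditioning:
  (Z=0, V=0, X=1, U=1, W=0, Y=1) weight 1/768
  (Z=0, V=0, X=1, U=1, W=0, Y=2) weight 1/768
  (Z=0, V=0, X=1, U=1, W=1, Y=1) weight 1/384
  (Z=0, V=0, X=1, U=1, W=1, Y=2) weight 1/384
  (Z=0, V=1, X=0, U=1, W=0, Y=1) weight 1/576
  (Z=0, V=1, X=0, U=1, W=0, Y=2) weight 1/576
  (Z=0, V=1, X=0, U=1, W=1, Y=1) weight 1/288
  (Z=0, V=1, X=0, U=1, W=1, Y=2) weight 1/288
  … 16 more
Group by X:
  weight(X=0) = 1/36
  weight(X=1) = 1/48
Total weight = 1/36 + 1/48 = 7/144
P(X=0 | obs) = 1/36 / 7/144 = 4/7
P(X=1 | obs) = 1/48 / 7/144 = 3/7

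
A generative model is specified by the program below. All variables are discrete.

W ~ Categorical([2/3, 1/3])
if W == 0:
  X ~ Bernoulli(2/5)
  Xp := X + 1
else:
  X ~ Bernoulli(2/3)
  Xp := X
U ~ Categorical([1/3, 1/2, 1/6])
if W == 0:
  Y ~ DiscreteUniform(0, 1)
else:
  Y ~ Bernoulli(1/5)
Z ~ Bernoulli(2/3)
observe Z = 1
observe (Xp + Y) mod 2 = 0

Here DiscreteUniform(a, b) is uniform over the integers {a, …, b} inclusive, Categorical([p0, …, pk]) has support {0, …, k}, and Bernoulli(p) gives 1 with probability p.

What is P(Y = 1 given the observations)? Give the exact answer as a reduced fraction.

P(Y = 1 | obs) = 11/21

Enumerate traces; 12 have nonzero weight after conditioning:
  (W=0, X=0, U=0, Y=1, Z=1) weight 2/45
  (W=0, X=0, U=1, Y=1, Z=1) weight 1/15
  (W=0, X=0, U=2, Y=1, Z=1) weight 1/45
  (W=0, X=1, U=0, Y=0, Z=1) weight 4/135
  (W=0, X=1, U=1, Y=0, Z=1) weight 2/45
  (W=0, X=1, U=2, Y=0, Z=1) weight 2/135
  (W=1, X=0, U=0, Y=0, Z=1) weight 8/405
  (W=1, X=0, U=1, Y=0, Z=1) weight 4/135
  … 4 more
Group by Y:
  weight(Y=0) = 4/27
  weight(Y=1) = 22/135
Total weight = 4/27 + 22/135 = 14/45
P(Y=0 | obs) = 4/27 / 14/45 = 10/21
P(Y=1 | obs) = 22/135 / 14/45 = 11/21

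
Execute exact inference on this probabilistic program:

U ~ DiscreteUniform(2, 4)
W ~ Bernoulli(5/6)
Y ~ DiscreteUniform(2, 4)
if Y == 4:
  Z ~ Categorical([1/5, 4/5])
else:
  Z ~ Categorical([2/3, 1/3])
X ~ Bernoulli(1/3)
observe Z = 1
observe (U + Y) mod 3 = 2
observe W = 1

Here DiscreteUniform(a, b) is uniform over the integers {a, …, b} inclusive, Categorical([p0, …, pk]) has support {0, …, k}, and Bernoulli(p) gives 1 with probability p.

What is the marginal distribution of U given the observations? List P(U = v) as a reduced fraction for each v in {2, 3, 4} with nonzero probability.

Enumerate traces; 6 have nonzero weight after conditioning:
  (U=2, W=1, Y=3, Z=1, X=0) weight 5/243
  (U=2, W=1, Y=3, Z=1, X=1) weight 5/486
  (U=3, W=1, Y=2, Z=1, X=0) weight 5/243
  (U=3, W=1, Y=2, Z=1, X=1) weight 5/486
  (U=4, W=1, Y=4, Z=1, X=0) weight 4/81
  (U=4, W=1, Y=4, Z=1, X=1) weight 2/81
Group by U:
  weight(U=2) = 5/162
  weight(U=3) = 5/162
  weight(U=4) = 2/27
Total weight = 5/162 + 5/162 + 2/27 = 11/81
P(U=2 | obs) = 5/162 / 11/81 = 5/22
P(U=3 | obs) = 5/162 / 11/81 = 5/22
P(U=4 | obs) = 2/27 / 11/81 = 6/11

P(U=2) = 5/22, P(U=3) = 5/22, P(U=4) = 6/11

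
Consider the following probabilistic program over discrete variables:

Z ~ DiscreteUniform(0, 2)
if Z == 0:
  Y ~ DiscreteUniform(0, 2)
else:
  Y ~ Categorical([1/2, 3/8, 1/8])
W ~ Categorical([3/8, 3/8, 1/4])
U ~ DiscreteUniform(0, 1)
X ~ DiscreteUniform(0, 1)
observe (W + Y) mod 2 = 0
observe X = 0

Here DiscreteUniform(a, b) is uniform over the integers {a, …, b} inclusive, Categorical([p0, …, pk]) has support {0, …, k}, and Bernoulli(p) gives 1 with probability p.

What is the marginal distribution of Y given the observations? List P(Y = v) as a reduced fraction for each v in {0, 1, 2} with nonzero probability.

P(Y=0) = 40/77, P(Y=1) = 39/154, P(Y=2) = 5/22

Enumerate traces; 30 have nonzero weight after conditioning:
  (Z=0, Y=0, W=0, U=0, X=0) weight 1/96
  (Z=0, Y=0, W=0, U=1, X=0) weight 1/96
  (Z=0, Y=0, W=2, U=0, X=0) weight 1/144
  (Z=0, Y=0, W=2, U=1, X=0) weight 1/144
  (Z=0, Y=1, W=1, U=0, X=0) weight 1/96
  (Z=0, Y=1, W=1, U=1, X=0) weight 1/96
  (Z=0, Y=2, W=0, U=0, X=0) weight 1/96
  (Z=0, Y=2, W=0, U=1, X=0) weight 1/96
  … 22 more
Group by Y:
  weight(Y=0) = 5/36
  weight(Y=1) = 13/192
  weight(Y=2) = 35/576
Total weight = 5/36 + 13/192 + 35/576 = 77/288
P(Y=0 | obs) = 5/36 / 77/288 = 40/77
P(Y=1 | obs) = 13/192 / 77/288 = 39/154
P(Y=2 | obs) = 35/576 / 77/288 = 5/22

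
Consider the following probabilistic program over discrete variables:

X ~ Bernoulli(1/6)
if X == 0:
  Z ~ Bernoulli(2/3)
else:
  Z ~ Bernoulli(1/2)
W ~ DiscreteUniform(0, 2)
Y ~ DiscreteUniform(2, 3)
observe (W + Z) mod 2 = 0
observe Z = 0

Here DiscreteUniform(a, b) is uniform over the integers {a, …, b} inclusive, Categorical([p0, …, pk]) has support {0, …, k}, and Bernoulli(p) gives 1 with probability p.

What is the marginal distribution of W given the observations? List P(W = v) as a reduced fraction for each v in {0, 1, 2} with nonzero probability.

P(W=0) = 1/2, P(W=2) = 1/2

Enumerate traces; 8 have nonzero weight after conditioning:
  (X=0, Z=0, W=0, Y=2) weight 5/108
  (X=0, Z=0, W=0, Y=3) weight 5/108
  (X=0, Z=0, W=2, Y=2) weight 5/108
  (X=0, Z=0, W=2, Y=3) weight 5/108
  (X=1, Z=0, W=0, Y=2) weight 1/72
  (X=1, Z=0, W=0, Y=3) weight 1/72
  (X=1, Z=0, W=2, Y=2) weight 1/72
  (X=1, Z=0, W=2, Y=3) weight 1/72
Group by W:
  weight(W=0) = 13/108
  weight(W=2) = 13/108
Total weight = 13/108 + 13/108 = 13/54
P(W=0 | obs) = 13/108 / 13/54 = 1/2
P(W=2 | obs) = 13/108 / 13/54 = 1/2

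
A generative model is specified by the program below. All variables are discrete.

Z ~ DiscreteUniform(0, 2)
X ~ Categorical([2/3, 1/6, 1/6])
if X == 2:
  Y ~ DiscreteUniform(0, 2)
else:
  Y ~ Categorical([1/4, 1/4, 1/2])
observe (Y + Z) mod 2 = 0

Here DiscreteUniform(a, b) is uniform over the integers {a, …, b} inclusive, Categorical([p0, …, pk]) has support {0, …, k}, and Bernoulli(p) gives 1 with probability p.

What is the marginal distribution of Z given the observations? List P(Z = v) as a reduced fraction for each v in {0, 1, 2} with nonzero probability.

Enumerate traces; 15 have nonzero weight after conditioning:
  (Z=0, X=0, Y=0) weight 1/18
  (Z=0, X=0, Y=2) weight 1/9
  (Z=0, X=1, Y=0) weight 1/72
  (Z=0, X=1, Y=2) weight 1/36
  (Z=0, X=2, Y=0) weight 1/54
  (Z=0, X=2, Y=2) weight 1/54
  (Z=1, X=0, Y=1) weight 1/18
  (Z=1, X=1, Y=1) weight 1/72
  (Z=2, X=0, Y=0) weight 1/18
  … 6 more
Group by Z:
  weight(Z=0) = 53/216
  weight(Z=1) = 19/216
  weight(Z=2) = 53/216
Total weight = 53/216 + 19/216 + 53/216 = 125/216
P(Z=0 | obs) = 53/216 / 125/216 = 53/125
P(Z=1 | obs) = 19/216 / 125/216 = 19/125
P(Z=2 | obs) = 53/216 / 125/216 = 53/125

P(Z=0) = 53/125, P(Z=1) = 19/125, P(Z=2) = 53/125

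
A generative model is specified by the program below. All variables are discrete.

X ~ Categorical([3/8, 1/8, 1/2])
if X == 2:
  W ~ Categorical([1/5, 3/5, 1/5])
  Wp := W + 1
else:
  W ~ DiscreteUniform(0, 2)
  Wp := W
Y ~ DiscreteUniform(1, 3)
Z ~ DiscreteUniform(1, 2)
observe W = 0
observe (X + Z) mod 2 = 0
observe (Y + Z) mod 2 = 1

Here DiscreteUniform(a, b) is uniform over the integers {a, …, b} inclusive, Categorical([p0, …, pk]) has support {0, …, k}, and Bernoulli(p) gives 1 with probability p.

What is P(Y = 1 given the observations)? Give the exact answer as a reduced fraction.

P(Y = 1 | obs) = 27/59

Enumerate traces; 5 have nonzero weight after conditioning:
  (X=0, W=0, Y=1, Z=2) weight 1/48
  (X=0, W=0, Y=3, Z=2) weight 1/48
  (X=1, W=0, Y=2, Z=1) weight 1/144
  (X=2, W=0, Y=1, Z=2) weight 1/60
  (X=2, W=0, Y=3, Z=2) weight 1/60
Group by Y:
  weight(Y=1) = 3/80
  weight(Y=2) = 1/144
  weight(Y=3) = 3/80
Total weight = 3/80 + 1/144 + 3/80 = 59/720
P(Y=1 | obs) = 3/80 / 59/720 = 27/59
P(Y=2 | obs) = 1/144 / 59/720 = 5/59
P(Y=3 | obs) = 3/80 / 59/720 = 27/59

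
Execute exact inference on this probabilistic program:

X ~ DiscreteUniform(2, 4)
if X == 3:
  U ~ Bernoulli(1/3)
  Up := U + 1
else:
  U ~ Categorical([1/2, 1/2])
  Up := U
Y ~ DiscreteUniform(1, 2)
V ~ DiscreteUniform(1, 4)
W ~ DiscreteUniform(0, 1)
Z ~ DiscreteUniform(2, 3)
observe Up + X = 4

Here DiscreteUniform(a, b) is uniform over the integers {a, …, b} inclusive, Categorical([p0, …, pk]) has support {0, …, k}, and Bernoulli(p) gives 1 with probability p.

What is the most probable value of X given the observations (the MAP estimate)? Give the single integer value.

Enumerate traces; 64 have nonzero weight after conditioning:
  (X=3, U=0, Y=1, V=1, W=0, Z=2) weight 1/144
  (X=3, U=0, Y=1, V=1, W=0, Z=3) weight 1/144
  (X=3, U=0, Y=1, V=1, W=1, Z=2) weight 1/144
  (X=3, U=0, Y=1, V=1, W=1, Z=3) weight 1/144
  (X=3, U=0, Y=1, V=2, W=0, Z=2) weight 1/144
  (X=3, U=0, Y=1, V=2, W=0, Z=3) weight 1/144
  (X=3, U=0, Y=1, V=2, W=1, Z=2) weight 1/144
  (X=3, U=0, Y=1, V=2, W=1, Z=3) weight 1/144
  (X=4, U=0, Y=1, V=1, W=0, Z=2) weight 1/192
  … 55 more
Group by X:
  weight(X=3) = 2/9
  weight(X=4) = 1/6
Total weight = 2/9 + 1/6 = 7/18
P(X=3 | obs) = 2/9 / 7/18 = 4/7
P(X=4 | obs) = 1/6 / 7/18 = 3/7
argmax = 3

argmax_v P(X = v | obs) = 3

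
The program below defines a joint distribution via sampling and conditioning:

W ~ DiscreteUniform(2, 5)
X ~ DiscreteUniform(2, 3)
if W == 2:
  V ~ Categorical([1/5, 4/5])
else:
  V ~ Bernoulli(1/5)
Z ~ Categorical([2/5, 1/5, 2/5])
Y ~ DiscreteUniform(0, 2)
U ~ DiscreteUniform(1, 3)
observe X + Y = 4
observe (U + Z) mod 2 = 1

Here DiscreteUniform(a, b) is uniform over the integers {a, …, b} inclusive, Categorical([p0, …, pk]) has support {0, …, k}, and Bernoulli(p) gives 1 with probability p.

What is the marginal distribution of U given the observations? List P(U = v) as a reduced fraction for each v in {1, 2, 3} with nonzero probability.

Enumerate traces; 80 have nonzero weight after conditioning:
  (W=2, X=2, V=0, Z=0, Y=2, U=1) weight 1/900
  (W=2, X=2, V=0, Z=0, Y=2, U=3) weight 1/900
  (W=2, X=2, V=0, Z=1, Y=2, U=2) weight 1/1800
  (W=2, X=2, V=0, Z=2, Y=2, U=1) weight 1/900
  (W=2, X=2, V=0, Z=2, Y=2, U=3) weight 1/900
  (W=2, X=2, V=1, Z=0, Y=2, U=1) weight 1/225
  (W=2, X=2, V=1, Z=0, Y=2, U=3) weight 1/225
  (W=2, X=2, V=1, Z=1, Y=2, U=2) weight 1/450
  … 72 more
Group by U:
  weight(U=1) = 4/45
  weight(U=2) = 1/45
  weight(U=3) = 4/45
Total weight = 4/45 + 1/45 + 4/45 = 1/5
P(U=1 | obs) = 4/45 / 1/5 = 4/9
P(U=2 | obs) = 1/45 / 1/5 = 1/9
P(U=3 | obs) = 4/45 / 1/5 = 4/9

P(U=1) = 4/9, P(U=2) = 1/9, P(U=3) = 4/9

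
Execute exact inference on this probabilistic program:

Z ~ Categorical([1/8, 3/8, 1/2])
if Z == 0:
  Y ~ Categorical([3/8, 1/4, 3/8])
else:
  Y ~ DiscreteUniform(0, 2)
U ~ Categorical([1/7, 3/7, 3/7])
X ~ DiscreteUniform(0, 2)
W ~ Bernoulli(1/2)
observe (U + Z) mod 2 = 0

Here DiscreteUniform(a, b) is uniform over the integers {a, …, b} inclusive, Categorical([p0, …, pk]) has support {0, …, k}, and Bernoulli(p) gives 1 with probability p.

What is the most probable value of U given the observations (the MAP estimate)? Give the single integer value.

argmax_v P(U = v | obs) = 2

Enumerate traces; 90 have nonzero weight after conditioning:
  (Z=0, Y=0, U=0, X=0, W=0) weight 1/896
  (Z=0, Y=0, U=0, X=0, W=1) weight 1/896
  (Z=0, Y=0, U=0, X=1, W=0) weight 1/896
  (Z=0, Y=0, U=0, X=1, W=1) weight 1/896
  (Z=0, Y=0, U=0, X=2, W=0) weight 1/896
  (Z=0, Y=0, U=0, X=2, W=1) weight 1/896
  (Z=0, Y=0, U=2, X=0, W=0) weight 3/896
  (Z=0, Y=0, U=2, X=0, W=1) weight 3/896
  (Z=1, Y=0, U=1, X=0, W=0) weight 1/112
  … 81 more
Group by U:
  weight(U=0) = 5/56
  weight(U=1) = 9/56
  weight(U=2) = 15/56
Total weight = 5/56 + 9/56 + 15/56 = 29/56
P(U=0 | obs) = 5/56 / 29/56 = 5/29
P(U=1 | obs) = 9/56 / 29/56 = 9/29
P(U=2 | obs) = 15/56 / 29/56 = 15/29
argmax = 2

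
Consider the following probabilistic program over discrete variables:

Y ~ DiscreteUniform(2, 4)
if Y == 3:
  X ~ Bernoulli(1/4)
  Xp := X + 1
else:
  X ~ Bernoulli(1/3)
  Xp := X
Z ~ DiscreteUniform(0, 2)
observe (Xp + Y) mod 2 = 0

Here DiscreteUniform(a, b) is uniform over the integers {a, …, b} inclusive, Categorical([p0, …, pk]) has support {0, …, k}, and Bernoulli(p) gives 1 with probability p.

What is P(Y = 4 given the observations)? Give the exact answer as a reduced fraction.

Enumerate traces; 9 have nonzero weight after conditioning:
  (Y=2, X=0, Z=0) weight 2/27
  (Y=2, X=0, Z=1) weight 2/27
  (Y=2, X=0, Z=2) weight 2/27
  (Y=3, X=0, Z=0) weight 1/12
  (Y=3, X=0, Z=1) weight 1/12
  (Y=3, X=0, Z=2) weight 1/12
  (Y=4, X=0, Z=0) weight 2/27
  (Y=4, X=0, Z=1) weight 2/27
  … 1 more
Group by Y:
  weight(Y=2) = 2/9
  weight(Y=3) = 1/4
  weight(Y=4) = 2/9
Total weight = 2/9 + 1/4 + 2/9 = 25/36
P(Y=2 | obs) = 2/9 / 25/36 = 8/25
P(Y=3 | obs) = 1/4 / 25/36 = 9/25
P(Y=4 | obs) = 2/9 / 25/36 = 8/25

P(Y = 4 | obs) = 8/25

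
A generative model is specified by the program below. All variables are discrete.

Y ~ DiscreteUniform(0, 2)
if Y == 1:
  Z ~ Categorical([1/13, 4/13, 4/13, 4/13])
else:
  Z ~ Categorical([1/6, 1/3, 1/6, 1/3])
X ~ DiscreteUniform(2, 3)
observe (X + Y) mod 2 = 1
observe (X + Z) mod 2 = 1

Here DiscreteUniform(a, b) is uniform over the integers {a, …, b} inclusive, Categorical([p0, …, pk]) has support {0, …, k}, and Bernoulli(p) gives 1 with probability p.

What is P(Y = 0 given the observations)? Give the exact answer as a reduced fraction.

P(Y = 0 | obs) = 13/50

Enumerate traces; 6 have nonzero weight after conditioning:
  (Y=0, Z=0, X=3) weight 1/36
  (Y=0, Z=2, X=3) weight 1/36
  (Y=1, Z=1, X=2) weight 2/39
  (Y=1, Z=3, X=2) weight 2/39
  (Y=2, Z=0, X=3) weight 1/36
  (Y=2, Z=2, X=3) weight 1/36
Group by Y:
  weight(Y=0) = 1/18
  weight(Y=1) = 4/39
  weight(Y=2) = 1/18
Total weight = 1/18 + 4/39 + 1/18 = 25/117
P(Y=0 | obs) = 1/18 / 25/117 = 13/50
P(Y=1 | obs) = 4/39 / 25/117 = 12/25
P(Y=2 | obs) = 1/18 / 25/117 = 13/50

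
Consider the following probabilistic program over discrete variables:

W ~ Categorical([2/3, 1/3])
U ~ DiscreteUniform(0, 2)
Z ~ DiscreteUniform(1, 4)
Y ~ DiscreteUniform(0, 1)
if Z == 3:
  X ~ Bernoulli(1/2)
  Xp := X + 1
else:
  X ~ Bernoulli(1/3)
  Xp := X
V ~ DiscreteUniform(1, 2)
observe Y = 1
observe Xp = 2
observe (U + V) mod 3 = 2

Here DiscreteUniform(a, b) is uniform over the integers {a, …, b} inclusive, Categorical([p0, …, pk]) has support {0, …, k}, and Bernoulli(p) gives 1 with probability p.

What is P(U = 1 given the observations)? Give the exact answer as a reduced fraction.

P(U = 1 | obs) = 1/2

Enumerate traces; 4 have nonzero weight after conditioning:
  (W=0, U=0, Z=3, Y=1, X=1, V=2) weight 1/144
  (W=0, U=1, Z=3, Y=1, X=1, V=1) weight 1/144
  (W=1, U=0, Z=3, Y=1, X=1, V=2) weight 1/288
  (W=1, U=1, Z=3, Y=1, X=1, V=1) weight 1/288
Group by U:
  weight(U=0) = 1/96
  weight(U=1) = 1/96
Total weight = 1/96 + 1/96 = 1/48
P(U=0 | obs) = 1/96 / 1/48 = 1/2
P(U=1 | obs) = 1/96 / 1/48 = 1/2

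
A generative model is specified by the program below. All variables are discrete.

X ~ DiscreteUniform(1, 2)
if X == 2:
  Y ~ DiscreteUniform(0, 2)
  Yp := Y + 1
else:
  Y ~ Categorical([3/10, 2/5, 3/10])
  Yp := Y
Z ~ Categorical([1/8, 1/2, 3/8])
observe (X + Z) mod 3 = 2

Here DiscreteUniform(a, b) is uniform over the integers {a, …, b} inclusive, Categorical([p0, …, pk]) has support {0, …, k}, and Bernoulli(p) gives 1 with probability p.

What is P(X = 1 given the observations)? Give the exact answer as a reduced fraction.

Enumerate traces; 6 have nonzero weight after conditioning:
  (X=1, Y=0, Z=1) weight 3/40
  (X=1, Y=1, Z=1) weight 1/10
  (X=1, Y=2, Z=1) weight 3/40
  (X=2, Y=0, Z=0) weight 1/48
  (X=2, Y=1, Z=0) weight 1/48
  (X=2, Y=2, Z=0) weight 1/48
Group by X:
  weight(X=1) = 1/4
  weight(X=2) = 1/16
Total weight = 1/4 + 1/16 = 5/16
P(X=1 | obs) = 1/4 / 5/16 = 4/5
P(X=2 | obs) = 1/16 / 5/16 = 1/5

P(X = 1 | obs) = 4/5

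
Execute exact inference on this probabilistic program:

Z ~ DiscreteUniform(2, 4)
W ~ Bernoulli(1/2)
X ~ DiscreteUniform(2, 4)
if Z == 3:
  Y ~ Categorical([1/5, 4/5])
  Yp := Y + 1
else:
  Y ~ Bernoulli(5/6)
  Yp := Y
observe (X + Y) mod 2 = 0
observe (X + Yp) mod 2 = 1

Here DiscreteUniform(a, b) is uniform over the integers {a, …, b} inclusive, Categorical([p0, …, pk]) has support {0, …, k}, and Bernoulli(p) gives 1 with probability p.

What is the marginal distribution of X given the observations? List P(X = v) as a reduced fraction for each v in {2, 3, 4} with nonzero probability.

P(X=2) = 1/6, P(X=3) = 2/3, P(X=4) = 1/6

Enumerate traces; 6 have nonzero weight after conditioning:
  (Z=3, W=0, X=2, Y=0) weight 1/90
  (Z=3, W=0, X=3, Y=1) weight 2/45
  (Z=3, W=0, X=4, Y=0) weight 1/90
  (Z=3, W=1, X=2, Y=0) weight 1/90
  (Z=3, W=1, X=3, Y=1) weight 2/45
  (Z=3, W=1, X=4, Y=0) weight 1/90
Group by X:
  weight(X=2) = 1/45
  weight(X=3) = 4/45
  weight(X=4) = 1/45
Total weight = 1/45 + 4/45 + 1/45 = 2/15
P(X=2 | obs) = 1/45 / 2/15 = 1/6
P(X=3 | obs) = 4/45 / 2/15 = 2/3
P(X=4 | obs) = 1/45 / 2/15 = 1/6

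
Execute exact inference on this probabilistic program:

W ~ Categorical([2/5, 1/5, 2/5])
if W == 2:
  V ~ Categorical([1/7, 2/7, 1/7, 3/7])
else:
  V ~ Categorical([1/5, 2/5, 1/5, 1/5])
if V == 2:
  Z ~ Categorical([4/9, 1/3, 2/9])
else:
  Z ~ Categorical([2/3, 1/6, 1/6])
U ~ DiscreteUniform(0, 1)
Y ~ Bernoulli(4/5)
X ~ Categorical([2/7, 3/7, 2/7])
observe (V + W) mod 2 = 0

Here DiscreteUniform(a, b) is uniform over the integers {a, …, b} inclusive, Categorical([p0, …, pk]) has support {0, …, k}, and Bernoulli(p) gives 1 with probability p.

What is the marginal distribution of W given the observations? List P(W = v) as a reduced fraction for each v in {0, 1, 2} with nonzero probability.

Enumerate traces; 216 have nonzero weight after conditioning:
  (W=0, V=0, Z=0, U=0, Y=0, X=0) weight 4/2625
  (W=0, V=0, Z=0, U=0, Y=0, X=1) weight 2/875
  (W=0, V=0, Z=0, U=0, Y=0, X=2) weight 4/2625
  (W=0, V=0, Z=0, U=0, Y=1, X=0) weight 16/2625
  (W=0, V=0, Z=0, U=0, Y=1, X=1) weight 8/875
  (W=0, V=0, Z=0, U=0, Y=1, X=2) weight 16/2625
  (W=0, V=0, Z=0, U=1, Y=0, X=0) weight 4/2625
  (W=0, V=0, Z=0, U=1, Y=0, X=1) weight 2/875
  (W=1, V=1, Z=0, U=0, Y=0, X=0) weight 4/2625
  (W=2, V=0, Z=0, U=0, Y=0, X=0) weight 4/3675
  … 206 more
Group by W:
  weight(W=0) = 4/25
  weight(W=1) = 3/25
  weight(W=2) = 4/35
Total weight = 4/25 + 3/25 + 4/35 = 69/175
P(W=0 | obs) = 4/25 / 69/175 = 28/69
P(W=1 | obs) = 3/25 / 69/175 = 7/23
P(W=2 | obs) = 4/35 / 69/175 = 20/69

P(W=0) = 28/69, P(W=1) = 7/23, P(W=2) = 20/69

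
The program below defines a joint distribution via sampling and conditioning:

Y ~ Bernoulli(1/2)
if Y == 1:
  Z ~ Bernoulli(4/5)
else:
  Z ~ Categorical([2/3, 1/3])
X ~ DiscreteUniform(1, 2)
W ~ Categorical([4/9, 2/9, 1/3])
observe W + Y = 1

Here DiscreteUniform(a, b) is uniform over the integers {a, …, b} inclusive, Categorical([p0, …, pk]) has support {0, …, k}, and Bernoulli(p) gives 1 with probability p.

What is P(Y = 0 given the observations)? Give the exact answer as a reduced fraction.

Enumerate traces; 8 have nonzero weight after conditioning:
  (Y=0, Z=0, X=1, W=1) weight 1/27
  (Y=0, Z=0, X=2, W=1) weight 1/27
  (Y=0, Z=1, X=1, W=1) weight 1/54
  (Y=0, Z=1, X=2, W=1) weight 1/54
  (Y=1, Z=0, X=1, W=0) weight 1/45
  (Y=1, Z=0, X=2, W=0) weight 1/45
  (Y=1, Z=1, X=1, W=0) weight 4/45
  (Y=1, Z=1, X=2, W=0) weight 4/45
Group by Y:
  weight(Y=0) = 1/9
  weight(Y=1) = 2/9
Total weight = 1/9 + 2/9 = 1/3
P(Y=0 | obs) = 1/9 / 1/3 = 1/3
P(Y=1 | obs) = 2/9 / 1/3 = 2/3

P(Y = 0 | obs) = 1/3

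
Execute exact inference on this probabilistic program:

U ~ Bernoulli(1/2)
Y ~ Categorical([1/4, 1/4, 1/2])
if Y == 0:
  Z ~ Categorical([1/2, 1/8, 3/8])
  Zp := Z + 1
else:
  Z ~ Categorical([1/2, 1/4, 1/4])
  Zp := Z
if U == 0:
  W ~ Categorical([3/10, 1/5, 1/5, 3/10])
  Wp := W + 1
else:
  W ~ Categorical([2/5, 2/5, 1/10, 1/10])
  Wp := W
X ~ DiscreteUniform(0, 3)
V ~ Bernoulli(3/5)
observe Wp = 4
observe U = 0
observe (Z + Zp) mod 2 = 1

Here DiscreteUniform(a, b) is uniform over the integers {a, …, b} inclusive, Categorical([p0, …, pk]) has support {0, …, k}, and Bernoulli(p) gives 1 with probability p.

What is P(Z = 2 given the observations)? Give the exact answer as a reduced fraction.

Enumerate traces; 24 have nonzero weight after conditioning:
  (U=0, Y=0, Z=0, W=3, X=0, V=0) weight 3/1600
  (U=0, Y=0, Z=0, W=3, X=0, V=1) weight 9/3200
  (U=0, Y=0, Z=0, W=3, X=1, V=0) weight 3/1600
  (U=0, Y=0, Z=0, W=3, X=1, V=1) weight 9/3200
  (U=0, Y=0, Z=0, W=3, X=2, V=0) weight 3/1600
  (U=0, Y=0, Z=0, W=3, X=2, V=1) weight 9/3200
  (U=0, Y=0, Z=0, W=3, X=3, V=0) weight 3/1600
  (U=0, Y=0, Z=0, W=3, X=3, V=1) weight 9/3200
  (U=0, Y=0, Z=1, W=3, X=0, V=0) weight 3/6400
  (U=0, Y=0, Z=2, W=3, X=0, V=0) weight 9/6400
  … 14 more
Group by Z:
  weight(Z=0) = 3/160
  weight(Z=1) = 3/640
  weight(Z=2) = 9/640
Total weight = 3/160 + 3/640 + 9/640 = 3/80
P(Z=0 | obs) = 3/160 / 3/80 = 1/2
P(Z=1 | obs) = 3/640 / 3/80 = 1/8
P(Z=2 | obs) = 9/640 / 3/80 = 3/8

P(Z = 2 | obs) = 3/8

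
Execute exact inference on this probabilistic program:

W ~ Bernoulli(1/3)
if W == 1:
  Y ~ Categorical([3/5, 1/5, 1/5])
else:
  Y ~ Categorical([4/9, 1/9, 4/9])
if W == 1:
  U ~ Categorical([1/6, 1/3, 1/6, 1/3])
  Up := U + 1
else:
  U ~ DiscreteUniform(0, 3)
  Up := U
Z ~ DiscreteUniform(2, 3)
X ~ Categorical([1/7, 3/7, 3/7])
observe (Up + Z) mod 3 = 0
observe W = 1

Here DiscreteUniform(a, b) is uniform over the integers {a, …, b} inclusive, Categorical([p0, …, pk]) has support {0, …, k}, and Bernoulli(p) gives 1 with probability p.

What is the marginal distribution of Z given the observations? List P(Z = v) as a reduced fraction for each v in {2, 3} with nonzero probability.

P(Z=2) = 3/4, P(Z=3) = 1/4

Enumerate traces; 27 have nonzero weight after conditioning:
  (W=1, Y=0, U=0, Z=2, X=0) weight 1/420
  (W=1, Y=0, U=0, Z=2, X=1) weight 1/140
  (W=1, Y=0, U=0, Z=2, X=2) weight 1/140
  (W=1, Y=0, U=2, Z=3, X=0) weight 1/420
  (W=1, Y=0, U=2, Z=3, X=1) weight 1/140
  (W=1, Y=0, U=2, Z=3, X=2) weight 1/140
  (W=1, Y=0, U=3, Z=2, X=0) weight 1/210
  (W=1, Y=0, U=3, Z=2, X=1) weight 1/70
  … 19 more
Group by Z:
  weight(Z=2) = 1/12
  weight(Z=3) = 1/36
Total weight = 1/12 + 1/36 = 1/9
P(Z=2 | obs) = 1/12 / 1/9 = 3/4
P(Z=3 | obs) = 1/36 / 1/9 = 1/4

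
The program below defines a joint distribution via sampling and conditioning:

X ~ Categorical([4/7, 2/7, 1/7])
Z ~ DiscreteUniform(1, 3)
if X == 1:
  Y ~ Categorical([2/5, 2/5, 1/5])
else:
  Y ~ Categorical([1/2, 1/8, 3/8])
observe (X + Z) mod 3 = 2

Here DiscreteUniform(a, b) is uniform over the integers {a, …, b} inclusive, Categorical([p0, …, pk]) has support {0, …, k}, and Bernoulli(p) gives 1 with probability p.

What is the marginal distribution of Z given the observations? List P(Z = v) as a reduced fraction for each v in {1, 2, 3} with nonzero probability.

P(Z=1) = 2/7, P(Z=2) = 4/7, P(Z=3) = 1/7

Enumerate traces; 9 have nonzero weight after conditioning:
  (X=0, Z=2, Y=0) weight 2/21
  (X=0, Z=2, Y=1) weight 1/42
  (X=0, Z=2, Y=2) weight 1/14
  (X=1, Z=1, Y=0) weight 4/105
  (X=1, Z=1, Y=1) weight 4/105
  (X=1, Z=1, Y=2) weight 2/105
  (X=2, Z=3, Y=0) weight 1/42
  (X=2, Z=3, Y=1) weight 1/168
  … 1 more
Group by Z:
  weight(Z=1) = 2/21
  weight(Z=2) = 4/21
  weight(Z=3) = 1/21
Total weight = 2/21 + 4/21 + 1/21 = 1/3
P(Z=1 | obs) = 2/21 / 1/3 = 2/7
P(Z=2 | obs) = 4/21 / 1/3 = 4/7
P(Z=3 | obs) = 1/21 / 1/3 = 1/7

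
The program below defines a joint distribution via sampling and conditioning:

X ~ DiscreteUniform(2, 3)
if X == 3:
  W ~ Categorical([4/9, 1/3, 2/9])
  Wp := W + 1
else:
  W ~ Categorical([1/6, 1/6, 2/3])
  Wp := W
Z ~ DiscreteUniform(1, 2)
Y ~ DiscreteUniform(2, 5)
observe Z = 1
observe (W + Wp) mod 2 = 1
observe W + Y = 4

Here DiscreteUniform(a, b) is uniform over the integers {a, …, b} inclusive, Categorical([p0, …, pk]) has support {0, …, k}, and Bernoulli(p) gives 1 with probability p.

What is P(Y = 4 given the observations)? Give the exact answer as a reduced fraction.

P(Y = 4 | obs) = 4/9

Enumerate traces; 3 have nonzero weight after conditioning:
  (X=3, W=0, Z=1, Y=4) weight 1/36
  (X=3, W=1, Z=1, Y=3) weight 1/48
  (X=3, W=2, Z=1, Y=2) weight 1/72
Group by Y:
  weight(Y=2) = 1/72
  weight(Y=3) = 1/48
  weight(Y=4) = 1/36
Total weight = 1/72 + 1/48 + 1/36 = 1/16
P(Y=2 | obs) = 1/72 / 1/16 = 2/9
P(Y=3 | obs) = 1/48 / 1/16 = 1/3
P(Y=4 | obs) = 1/36 / 1/16 = 4/9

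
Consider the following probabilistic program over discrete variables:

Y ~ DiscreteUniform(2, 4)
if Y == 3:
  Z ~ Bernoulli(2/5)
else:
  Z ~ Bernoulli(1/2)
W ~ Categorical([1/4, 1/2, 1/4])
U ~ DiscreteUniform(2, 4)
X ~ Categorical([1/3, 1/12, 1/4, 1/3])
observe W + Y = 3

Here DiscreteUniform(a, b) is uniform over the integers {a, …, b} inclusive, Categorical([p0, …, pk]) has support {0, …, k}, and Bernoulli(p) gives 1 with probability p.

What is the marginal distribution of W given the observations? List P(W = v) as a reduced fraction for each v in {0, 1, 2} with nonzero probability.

Enumerate traces; 48 have nonzero weight after conditioning:
  (Y=2, Z=0, W=1, U=2, X=0) weight 1/108
  (Y=2, Z=0, W=1, U=2, X=1) weight 1/432
  (Y=2, Z=0, W=1, U=2, X=2) weight 1/144
  (Y=2, Z=0, W=1, U=2, X=3) weight 1/108
  (Y=2, Z=0, W=1, U=3, X=0) weight 1/108
  (Y=2, Z=0, W=1, U=3, X=1) weight 1/432
  (Y=2, Z=0, W=1, U=3, X=2) weight 1/144
  (Y=2, Z=0, W=1, U=3, X=3) weight 1/108
  (Y=3, Z=0, W=0, U=2, X=0) weight 1/180
  … 39 more
Group by W:
  weight(W=0) = 1/12
  weight(W=1) = 1/6
Total weight = 1/12 + 1/6 = 1/4
P(W=0 | obs) = 1/12 / 1/4 = 1/3
P(W=1 | obs) = 1/6 / 1/4 = 2/3

P(W=0) = 1/3, P(W=1) = 2/3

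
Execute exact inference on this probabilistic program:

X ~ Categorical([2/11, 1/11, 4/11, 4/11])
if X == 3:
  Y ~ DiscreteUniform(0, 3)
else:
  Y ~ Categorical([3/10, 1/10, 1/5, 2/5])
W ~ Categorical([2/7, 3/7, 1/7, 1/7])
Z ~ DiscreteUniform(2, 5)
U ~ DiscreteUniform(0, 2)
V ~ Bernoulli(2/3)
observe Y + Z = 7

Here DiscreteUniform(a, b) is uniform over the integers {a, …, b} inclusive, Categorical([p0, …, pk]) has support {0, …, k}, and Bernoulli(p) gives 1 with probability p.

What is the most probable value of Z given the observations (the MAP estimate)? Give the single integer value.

argmax_v P(Z = v | obs) = 4

Enumerate traces; 192 have nonzero weight after conditioning:
  (X=0, Y=2, W=0, Z=5, U=0, V=0) weight 1/3465
  (X=0, Y=2, W=0, Z=5, U=0, V=1) weight 2/3465
  (X=0, Y=2, W=0, Z=5, U=1, V=0) weight 1/3465
  (X=0, Y=2, W=0, Z=5, U=1, V=1) weight 2/3465
  (X=0, Y=2, W=0, Z=5, U=2, V=0) weight 1/3465
  (X=0, Y=2, W=0, Z=5, U=2, V=1) weight 2/3465
  (X=0, Y=2, W=1, Z=5, U=0, V=0) weight 1/2310
  (X=0, Y=2, W=1, Z=5, U=0, V=1) weight 1/1155
  (X=0, Y=3, W=0, Z=4, U=0, V=0) weight 2/3465
  … 183 more
Group by Z:
  weight(Z=4) = 19/220
  weight(Z=5) = 3/55
Total weight = 19/220 + 3/55 = 31/220
P(Z=4 | obs) = 19/220 / 31/220 = 19/31
P(Z=5 | obs) = 3/55 / 31/220 = 12/31
argmax = 4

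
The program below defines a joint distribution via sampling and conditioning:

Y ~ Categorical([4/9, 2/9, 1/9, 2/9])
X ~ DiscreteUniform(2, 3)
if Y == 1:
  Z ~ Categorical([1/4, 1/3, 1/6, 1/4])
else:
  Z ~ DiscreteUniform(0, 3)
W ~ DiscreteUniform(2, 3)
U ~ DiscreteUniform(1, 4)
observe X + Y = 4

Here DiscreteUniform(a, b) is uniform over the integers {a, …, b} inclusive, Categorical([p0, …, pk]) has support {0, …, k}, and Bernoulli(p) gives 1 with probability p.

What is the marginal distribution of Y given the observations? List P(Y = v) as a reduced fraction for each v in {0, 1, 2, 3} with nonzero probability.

Enumerate traces; 64 have nonzero weight after conditioning:
  (Y=1, X=3, Z=0, W=2, U=1) weight 1/288
  (Y=1, X=3, Z=0, W=2, U=2) weight 1/288
  (Y=1, X=3, Z=0, W=2, U=3) weight 1/288
  (Y=1, X=3, Z=0, W=2, U=4) weight 1/288
  (Y=1, X=3, Z=0, W=3, U=1) weight 1/288
  (Y=1, X=3, Z=0, W=3, U=2) weight 1/288
  (Y=1, X=3, Z=0, W=3, U=3) weight 1/288
  (Y=1, X=3, Z=0, W=3, U=4) weight 1/288
  (Y=2, X=2, Z=0, W=2, U=1) weight 1/576
  … 55 more
Group by Y:
  weight(Y=1) = 1/9
  weight(Y=2) = 1/18
Total weight = 1/9 + 1/18 = 1/6
P(Y=1 | obs) = 1/9 / 1/6 = 2/3
P(Y=2 | obs) = 1/18 / 1/6 = 1/3

P(Y=1) = 2/3, P(Y=2) = 1/3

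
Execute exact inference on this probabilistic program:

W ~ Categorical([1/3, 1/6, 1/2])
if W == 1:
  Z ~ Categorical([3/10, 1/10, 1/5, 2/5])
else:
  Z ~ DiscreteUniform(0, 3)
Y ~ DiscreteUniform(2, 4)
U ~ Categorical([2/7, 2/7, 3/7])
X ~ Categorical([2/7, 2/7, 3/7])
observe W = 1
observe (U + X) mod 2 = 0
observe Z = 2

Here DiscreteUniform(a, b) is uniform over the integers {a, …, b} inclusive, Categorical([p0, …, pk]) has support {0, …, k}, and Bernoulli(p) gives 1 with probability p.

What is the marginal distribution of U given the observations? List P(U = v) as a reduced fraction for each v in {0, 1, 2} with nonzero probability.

Enumerate traces; 15 have nonzero weight after conditioning:
  (W=1, Z=2, Y=2, U=0, X=0) weight 2/2205
  (W=1, Z=2, Y=2, U=0, X=2) weight 1/735
  (W=1, Z=2, Y=2, U=1, X=1) weight 2/2205
  (W=1, Z=2, Y=2, U=2, X=0) weight 1/735
  (W=1, Z=2, Y=2, U=2, X=2) weight 1/490
  (W=1, Z=2, Y=3, U=0, X=0) weight 2/2205
  (W=1, Z=2, Y=3, U=0, X=2) weight 1/735
  (W=1, Z=2, Y=3, U=1, X=1) weight 2/2205
  … 7 more
Group by U:
  weight(U=0) = 1/147
  weight(U=1) = 2/735
  weight(U=2) = 1/98
Total weight = 1/147 + 2/735 + 1/98 = 29/1470
P(U=0 | obs) = 1/147 / 29/1470 = 10/29
P(U=1 | obs) = 2/735 / 29/1470 = 4/29
P(U=2 | obs) = 1/98 / 29/1470 = 15/29

P(U=0) = 10/29, P(U=1) = 4/29, P(U=2) = 15/29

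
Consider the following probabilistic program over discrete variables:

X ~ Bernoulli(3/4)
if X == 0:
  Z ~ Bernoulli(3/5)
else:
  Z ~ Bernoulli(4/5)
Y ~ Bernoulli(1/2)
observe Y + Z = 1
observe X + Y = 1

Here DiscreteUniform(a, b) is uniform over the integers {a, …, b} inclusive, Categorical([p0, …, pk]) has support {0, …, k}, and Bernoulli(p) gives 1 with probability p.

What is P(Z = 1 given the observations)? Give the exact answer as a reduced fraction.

Enumerate traces; 2 have nonzero weight after conditioning:
  (X=0, Z=0, Y=1) weight 1/20
  (X=1, Z=1, Y=0) weight 3/10
Group by Z:
  weight(Z=0) = 1/20
  weight(Z=1) = 3/10
Total weight = 1/20 + 3/10 = 7/20
P(Z=0 | obs) = 1/20 / 7/20 = 1/7
P(Z=1 | obs) = 3/10 / 7/20 = 6/7

P(Z = 1 | obs) = 6/7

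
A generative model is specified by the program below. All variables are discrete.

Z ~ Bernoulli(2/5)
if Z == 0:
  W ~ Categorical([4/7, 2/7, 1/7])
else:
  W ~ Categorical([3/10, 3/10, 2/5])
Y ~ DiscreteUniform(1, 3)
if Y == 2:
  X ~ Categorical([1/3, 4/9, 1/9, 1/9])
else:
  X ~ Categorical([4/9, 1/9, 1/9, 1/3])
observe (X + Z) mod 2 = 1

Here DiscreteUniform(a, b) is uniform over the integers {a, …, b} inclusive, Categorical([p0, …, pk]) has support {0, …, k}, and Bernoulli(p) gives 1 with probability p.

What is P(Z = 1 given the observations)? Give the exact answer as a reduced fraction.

Enumerate traces; 36 have nonzero weight after conditioning:
  (Z=0, W=0, Y=1, X=1) weight 4/315
  (Z=0, W=0, Y=1, X=3) weight 4/105
  (Z=0, W=0, Y=2, X=1) weight 16/315
  (Z=0, W=0, Y=2, X=3) weight 4/315
  (Z=0, W=0, Y=3, X=1) weight 4/315
  (Z=0, W=0, Y=3, X=3) weight 4/105
  (Z=0, W=1, Y=1, X=1) weight 2/315
  (Z=0, W=1, Y=1, X=3) weight 2/105
  (Z=1, W=0, Y=1, X=0) weight 4/225
  … 27 more
Group by Z:
  weight(Z=0) = 13/45
  weight(Z=1) = 28/135
Total weight = 13/45 + 28/135 = 67/135
P(Z=0 | obs) = 13/45 / 67/135 = 39/67
P(Z=1 | obs) = 28/135 / 67/135 = 28/67

P(Z = 1 | obs) = 28/67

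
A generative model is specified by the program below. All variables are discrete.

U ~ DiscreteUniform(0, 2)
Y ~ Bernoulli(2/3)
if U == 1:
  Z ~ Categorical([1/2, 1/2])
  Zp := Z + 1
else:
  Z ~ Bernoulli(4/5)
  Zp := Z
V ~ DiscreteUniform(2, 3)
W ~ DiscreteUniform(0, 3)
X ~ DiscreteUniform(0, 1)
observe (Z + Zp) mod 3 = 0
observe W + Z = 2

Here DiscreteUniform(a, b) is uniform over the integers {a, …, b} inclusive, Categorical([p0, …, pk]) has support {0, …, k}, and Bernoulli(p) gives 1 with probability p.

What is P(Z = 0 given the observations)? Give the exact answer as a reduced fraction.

P(Z = 0 | obs) = 4/9

Enumerate traces; 24 have nonzero weight after conditioning:
  (U=0, Y=0, Z=0, V=2, W=2, X=0) weight 1/720
  (U=0, Y=0, Z=0, V=2, W=2, X=1) weight 1/720
  (U=0, Y=0, Z=0, V=3, W=2, X=0) weight 1/720
  (U=0, Y=0, Z=0, V=3, W=2, X=1) weight 1/720
  (U=0, Y=1, Z=0, V=2, W=2, X=0) weight 1/360
  (U=0, Y=1, Z=0, V=2, W=2, X=1) weight 1/360
  (U=0, Y=1, Z=0, V=3, W=2, X=0) weight 1/360
  (U=0, Y=1, Z=0, V=3, W=2, X=1) weight 1/360
  (U=1, Y=0, Z=1, V=2, W=1, X=0) weight 1/288
  … 15 more
Group by Z:
  weight(Z=0) = 1/30
  weight(Z=1) = 1/24
Total weight = 1/30 + 1/24 = 3/40
P(Z=0 | obs) = 1/30 / 3/40 = 4/9
P(Z=1 | obs) = 1/24 / 3/40 = 5/9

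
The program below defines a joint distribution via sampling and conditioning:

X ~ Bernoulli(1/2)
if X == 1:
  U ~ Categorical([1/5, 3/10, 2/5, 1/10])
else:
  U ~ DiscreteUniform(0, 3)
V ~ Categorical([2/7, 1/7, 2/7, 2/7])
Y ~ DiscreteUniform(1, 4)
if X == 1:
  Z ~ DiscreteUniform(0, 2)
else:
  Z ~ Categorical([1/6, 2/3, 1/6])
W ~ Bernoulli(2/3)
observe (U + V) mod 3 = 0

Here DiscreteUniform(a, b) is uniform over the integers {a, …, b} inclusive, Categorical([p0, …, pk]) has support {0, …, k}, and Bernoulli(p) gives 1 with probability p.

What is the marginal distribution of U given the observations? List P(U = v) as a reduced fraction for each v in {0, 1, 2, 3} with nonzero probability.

P(U=0) = 4/11, P(U=1) = 2/9, P(U=2) = 13/99, P(U=3) = 28/99

Enumerate traces; 288 have nonzero weight after conditioning:
  (X=0, U=0, V=0, Y=1, Z=0, W=0) weight 1/2016
  (X=0, U=0, V=0, Y=1, Z=0, W=1) weight 1/1008
  (X=0, U=0, V=0, Y=1, Z=1, W=0) weight 1/504
  (X=0, U=0, V=0, Y=1, Z=1, W=1) weight 1/252
  (X=0, U=0, V=0, Y=1, Z=2, W=0) weight 1/2016
  (X=0, U=0, V=0, Y=1, Z=2, W=1) weight 1/1008
  (X=0, U=0, V=0, Y=2, Z=0, W=0) weight 1/2016
  (X=0, U=0, V=0, Y=2, Z=0, W=1) weight 1/1008
  (X=0, U=1, V=2, Y=1, Z=0, W=0) weight 1/2016
  (X=0, U=2, V=1, Y=1, Z=0, W=0) weight 1/4032
  … 278 more
Group by U:
  weight(U=0) = 9/70
  weight(U=1) = 11/140
  weight(U=2) = 13/280
  weight(U=3) = 1/10
Total weight = 9/70 + 11/140 + 13/280 + 1/10 = 99/280
P(U=0 | obs) = 9/70 / 99/280 = 4/11
P(U=1 | obs) = 11/140 / 99/280 = 2/9
P(U=2 | obs) = 13/280 / 99/280 = 13/99
P(U=3 | obs) = 1/10 / 99/280 = 28/99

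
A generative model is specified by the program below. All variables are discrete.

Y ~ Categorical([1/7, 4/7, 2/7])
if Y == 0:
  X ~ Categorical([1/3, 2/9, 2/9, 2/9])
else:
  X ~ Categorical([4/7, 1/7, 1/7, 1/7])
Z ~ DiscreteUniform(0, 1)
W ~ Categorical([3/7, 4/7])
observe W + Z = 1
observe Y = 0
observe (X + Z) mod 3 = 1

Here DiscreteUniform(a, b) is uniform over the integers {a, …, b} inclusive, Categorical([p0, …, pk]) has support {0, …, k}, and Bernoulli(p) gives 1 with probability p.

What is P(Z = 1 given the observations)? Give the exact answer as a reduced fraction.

Enumerate traces; 3 have nonzero weight after conditioning:
  (Y=0, X=0, Z=1, W=0) weight 1/98
  (Y=0, X=1, Z=0, W=1) weight 4/441
  (Y=0, X=3, Z=1, W=0) weight 1/147
Group by Z:
  weight(Z=0) = 4/441
  weight(Z=1) = 5/294
Total weight = 4/441 + 5/294 = 23/882
P(Z=0 | obs) = 4/441 / 23/882 = 8/23
P(Z=1 | obs) = 5/294 / 23/882 = 15/23

P(Z = 1 | obs) = 15/23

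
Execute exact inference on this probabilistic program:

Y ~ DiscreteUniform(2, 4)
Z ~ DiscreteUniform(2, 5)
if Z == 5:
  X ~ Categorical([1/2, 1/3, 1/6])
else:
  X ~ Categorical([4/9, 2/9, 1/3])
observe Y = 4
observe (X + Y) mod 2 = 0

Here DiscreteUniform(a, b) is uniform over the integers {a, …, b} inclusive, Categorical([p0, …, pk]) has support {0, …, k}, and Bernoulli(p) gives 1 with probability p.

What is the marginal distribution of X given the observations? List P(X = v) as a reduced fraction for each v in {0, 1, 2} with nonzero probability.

P(X=0) = 11/18, P(X=2) = 7/18

Enumerate traces; 8 have nonzero weight after conditioning:
  (Y=4, Z=2, X=0) weight 1/27
  (Y=4, Z=2, X=2) weight 1/36
  (Y=4, Z=3, X=0) weight 1/27
  (Y=4, Z=3, X=2) weight 1/36
  (Y=4, Z=4, X=0) weight 1/27
  (Y=4, Z=4, X=2) weight 1/36
  (Y=4, Z=5, X=0) weight 1/24
  (Y=4, Z=5, X=2) weight 1/72
Group by X:
  weight(X=0) = 11/72
  weight(X=2) = 7/72
Total weight = 11/72 + 7/72 = 1/4
P(X=0 | obs) = 11/72 / 1/4 = 11/18
P(X=2 | obs) = 7/72 / 1/4 = 7/18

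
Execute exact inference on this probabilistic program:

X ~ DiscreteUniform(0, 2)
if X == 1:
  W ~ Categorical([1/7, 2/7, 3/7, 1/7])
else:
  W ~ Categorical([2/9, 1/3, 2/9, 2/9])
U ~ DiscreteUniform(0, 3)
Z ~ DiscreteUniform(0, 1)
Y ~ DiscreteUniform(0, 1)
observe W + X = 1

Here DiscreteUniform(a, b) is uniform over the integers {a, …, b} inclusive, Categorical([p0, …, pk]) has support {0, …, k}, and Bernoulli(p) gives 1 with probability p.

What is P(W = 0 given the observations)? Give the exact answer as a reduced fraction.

P(W = 0 | obs) = 3/10

Enumerate traces; 32 have nonzero weight after conditioning:
  (X=0, W=1, U=0, Z=0, Y=0) weight 1/144
  (X=0, W=1, U=0, Z=0, Y=1) weight 1/144
  (X=0, W=1, U=0, Z=1, Y=0) weight 1/144
  (X=0, W=1, U=0, Z=1, Y=1) weight 1/144
  (X=0, W=1, U=1, Z=0, Y=0) weight 1/144
  (X=0, W=1, U=1, Z=0, Y=1) weight 1/144
  (X=0, W=1, U=1, Z=1, Y=0) weight 1/144
  (X=0, W=1, U=1, Z=1, Y=1) weight 1/144
  (X=1, W=0, U=0, Z=0, Y=0) weight 1/336
  … 23 more
Group by W:
  weight(W=0) = 1/21
  weight(W=1) = 1/9
Total weight = 1/21 + 1/9 = 10/63
P(W=0 | obs) = 1/21 / 10/63 = 3/10
P(W=1 | obs) = 1/9 / 10/63 = 7/10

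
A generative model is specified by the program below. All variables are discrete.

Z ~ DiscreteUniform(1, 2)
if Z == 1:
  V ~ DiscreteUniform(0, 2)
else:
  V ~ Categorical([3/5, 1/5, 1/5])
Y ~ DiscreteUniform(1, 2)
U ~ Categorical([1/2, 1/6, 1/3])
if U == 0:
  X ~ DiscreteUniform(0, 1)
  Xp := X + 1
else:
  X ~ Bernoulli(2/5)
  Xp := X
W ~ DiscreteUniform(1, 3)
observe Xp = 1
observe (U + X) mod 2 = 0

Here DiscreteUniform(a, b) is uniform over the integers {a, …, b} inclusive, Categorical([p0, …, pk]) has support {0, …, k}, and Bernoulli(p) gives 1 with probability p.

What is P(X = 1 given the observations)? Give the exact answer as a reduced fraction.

P(X = 1 | obs) = 4/19

Enumerate traces; 72 have nonzero weight after conditioning:
  (Z=1, V=0, Y=1, U=0, X=0, W=1) weight 1/144
  (Z=1, V=0, Y=1, U=0, X=0, W=2) weight 1/144
  (Z=1, V=0, Y=1, U=0, X=0, W=3) weight 1/144
  (Z=1, V=0, Y=1, U=1, X=1, W=1) weight 1/540
  (Z=1, V=0, Y=1, U=1, X=1, W=2) weight 1/540
  (Z=1, V=0, Y=1, U=1, X=1, W=3) weight 1/540
  (Z=1, V=0, Y=2, U=0, X=0, W=1) weight 1/144
  (Z=1, V=0, Y=2, U=0, X=0, W=2) weight 1/144
  … 64 more
Group by X:
  weight(X=0) = 1/4
  weight(X=1) = 1/15
Total weight = 1/4 + 1/15 = 19/60
P(X=0 | obs) = 1/4 / 19/60 = 15/19
P(X=1 | obs) = 1/15 / 19/60 = 4/19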